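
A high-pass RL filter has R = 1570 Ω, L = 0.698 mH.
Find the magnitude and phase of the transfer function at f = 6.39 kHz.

Step 1 — Angular frequency: ω = 2π·6390 = 4.015e+04 rad/s.
Step 2 — Transfer function: H(jω) = jωL/(R + jωL).
Step 3 — Numerator jωL = j·28.02; denominator R + jωL = 1570 + j28.02.
Step 4 — H = 0.0003185 + j0.01784.
Step 5 — Magnitude: |H| = 0.01785 (-35.0 dB); phase: φ = 89.0°.

|H| = 0.01785 (-35.0 dB), φ = 89.0°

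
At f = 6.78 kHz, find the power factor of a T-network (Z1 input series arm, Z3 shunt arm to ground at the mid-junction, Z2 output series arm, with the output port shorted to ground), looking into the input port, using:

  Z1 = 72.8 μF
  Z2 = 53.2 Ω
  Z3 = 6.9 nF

Step 1 — Angular frequency: ω = 2π·f = 2π·6780 = 4.26e+04 rad/s.
Step 2 — Component impedances:
  Z1: Z = 1/(jωC) = -j/(ω·C) = 0 - j0.3224 Ω
  Z2: Z = R = 53.2 Ω
  Z3: Z = 1/(jωC) = -j/(ω·C) = 0 - j3402 Ω
Step 3 — With the output port shorted to ground, the output series arm Z2 runs from the junction to ground; the shunt arm Z3 also runs from the junction to ground. They appear in parallel: Z3 || Z2 = 53.19 - j0.8317 Ω.
Step 4 — Series with input arm Z1: Z_in = Z1 + (Z3 || Z2) = 53.19 - j1.154 Ω = 53.2∠-1.2° Ω.
Step 5 — Power factor: PF = cos(φ) = Re(Z)/|Z| = 53.19/53.2 = 0.9998.
Step 6 — Type: Im(Z) = -1.154 ⇒ leading (phase φ = -1.2°).

PF = 0.9998 (leading, φ = -1.2°)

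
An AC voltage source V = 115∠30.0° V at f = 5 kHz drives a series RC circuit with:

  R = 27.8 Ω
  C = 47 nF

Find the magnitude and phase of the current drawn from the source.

Step 1 — Angular frequency: ω = 2π·f = 2π·5000 = 3.142e+04 rad/s.
Step 2 — Component impedances:
  R: Z = R = 27.8 Ω
  C: Z = 1/(jωC) = -j/(ω·C) = 0 - j677.3 Ω
Step 3 — Series combination: Z_total = R + C = 27.8 - j677.3 Ω = 677.8∠-87.6° Ω.
Step 4 — Source phasor: V = 115∠30.0° V = 99.59 + j57.5 V.
Step 5 — Ohm's law: I = V / Z_total = (99.59 + j57.5) / (27.8 - j677.3) = -0.07873 + j0.1503 A.
Step 6 — Convert to polar: |I| = 0.1697 A, ∠I = 117.6°.

I = 0.1697∠117.6° A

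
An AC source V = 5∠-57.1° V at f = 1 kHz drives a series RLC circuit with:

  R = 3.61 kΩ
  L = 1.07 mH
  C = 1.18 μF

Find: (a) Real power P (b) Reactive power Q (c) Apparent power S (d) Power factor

Step 1 — Angular frequency: ω = 2π·f = 2π·1000 = 6283 rad/s.
Step 2 — Component impedances:
  R: Z = R = 3610 Ω
  L: Z = jωL = j·6283·0.00107 = 0 + j6.723 Ω
  C: Z = 1/(jωC) = -j/(ω·C) = 0 - j134.9 Ω
Step 3 — Series combination: Z_total = R + L + C = 3610 - j128.2 Ω = 3612∠-2.0° Ω.
Step 4 — Source phasor: V = 5∠-57.1° V = 2.716 - j4.198 V.
Step 5 — Current: I = V / Z = 0.0007926 - j0.001135 A = 0.001384∠-55.1° A.
Step 6 — Complex power: S = V·I* = 0.006916 - j0.0002455 VA.
Step 7 — Real power: P = Re(S) = 0.006916 W.
Step 8 — Reactive power: Q = Im(S) = -0.0002455 VAR.
Step 9 — Apparent power: |S| = 0.006921 VA.
Step 10 — Power factor: PF = P/|S| = 0.9994 (leading).

(a) P = 0.006916 W  (b) Q = -0.0002455 VAR  (c) S = 0.006921 VA  (d) PF = 0.9994 (leading)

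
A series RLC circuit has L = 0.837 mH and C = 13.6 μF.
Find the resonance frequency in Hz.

Step 1 — Resonance condition Im(Z)=0 gives ω₀ = 1/√(LC).
Step 2 — ω₀ = 1/√(0.000837·1.36e-05) = 9373 rad/s.
Step 3 — f₀ = ω₀/(2π) = 1492 Hz.

f₀ = 1492 Hz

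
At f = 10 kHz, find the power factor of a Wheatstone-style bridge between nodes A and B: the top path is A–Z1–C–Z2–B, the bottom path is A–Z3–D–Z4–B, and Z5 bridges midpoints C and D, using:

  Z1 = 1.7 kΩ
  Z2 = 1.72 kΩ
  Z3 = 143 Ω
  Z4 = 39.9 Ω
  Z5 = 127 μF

Step 1 — Angular frequency: ω = 2π·f = 2π·1e+04 = 6.283e+04 rad/s.
Step 2 — Component impedances:
  Z1: Z = R = 1700 Ω
  Z2: Z = R = 1720 Ω
  Z3: Z = R = 143 Ω
  Z4: Z = R = 39.9 Ω
  Z5: Z = 1/(jωC) = -j/(ω·C) = 0 - j0.1253 Ω
Step 3 — Bridge requires nodal analysis (the Z5 bridge couples midpoints C and D, so the two paths cannot be reduced to a simple series/parallel combination). Setting node B to ground and injecting 1 A at node A, the 3-node admittance system at A, C, D solves to V_A = Z_AB = 170.9 - j0.000378 Ω = 170.9∠-0.0° Ω.
Step 4 — Power factor: PF = cos(φ) = Re(Z)/|Z| = 170.9/170.9 = 1.
Step 5 — Type: Im(Z) = -0.000378 ⇒ leading (phase φ = -0.0°).

PF = 1 (leading, φ = -0.0°)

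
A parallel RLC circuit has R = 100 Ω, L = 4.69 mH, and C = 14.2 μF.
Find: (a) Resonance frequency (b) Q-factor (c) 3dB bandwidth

Step 1 — Resonance: ω₀ = 1/√(LC) = 1/√(0.00469·1.42e-05) = 3875 rad/s.
Step 2 — f₀ = ω₀/(2π) = 616.7 Hz.
Step 3 — Parallel Q: Q = R/(ω₀L) = 100/(3875·0.00469) = 5.502.
Step 4 — Bandwidth: Δω = ω₀/Q = 704.2 rad/s; BW = Δω/(2π) = 112.1 Hz.

(a) f₀ = 616.7 Hz  (b) Q = 5.502  (c) BW = 112.1 Hz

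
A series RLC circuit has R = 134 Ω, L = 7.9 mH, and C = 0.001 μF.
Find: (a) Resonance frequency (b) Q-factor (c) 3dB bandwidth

Step 1 — Resonance: ω₀ = 1/√(LC) = 1/√(0.0079·1e-09) = 3.558e+05 rad/s.
Step 2 — f₀ = ω₀/(2π) = 5.662e+04 Hz.
Step 3 — Series Q: Q = ω₀L/R = 3.558e+05·0.0079/134 = 20.98.
Step 4 — Bandwidth: Δω = ω₀/Q = 1.696e+04 rad/s; BW = Δω/(2π) = 2700 Hz.

(a) f₀ = 5.662e+04 Hz  (b) Q = 20.98  (c) BW = 2700 Hz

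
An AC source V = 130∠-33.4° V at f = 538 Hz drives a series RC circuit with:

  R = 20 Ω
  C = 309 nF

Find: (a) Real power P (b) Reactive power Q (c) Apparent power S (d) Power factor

Step 1 — Angular frequency: ω = 2π·f = 2π·538 = 3380 rad/s.
Step 2 — Component impedances:
  R: Z = R = 20 Ω
  C: Z = 1/(jωC) = -j/(ω·C) = 0 - j957.4 Ω
Step 3 — Series combination: Z_total = R + C = 20 - j957.4 Ω = 957.6∠-88.8° Ω.
Step 4 — Source phasor: V = 130∠-33.4° V = 108.5 - j71.56 V.
Step 5 — Current: I = V / Z = 0.07708 + j0.1118 A = 0.1358∠55.4° A.
Step 6 — Complex power: S = V·I* = 0.3686 - j17.64 VA.
Step 7 — Real power: P = Re(S) = 0.3686 W.
Step 8 — Reactive power: Q = Im(S) = -17.64 VAR.
Step 9 — Apparent power: |S| = 17.65 VA.
Step 10 — Power factor: PF = P/|S| = 0.02089 (leading).

(a) P = 0.3686 W  (b) Q = -17.64 VAR  (c) S = 17.65 VA  (d) PF = 0.02089 (leading)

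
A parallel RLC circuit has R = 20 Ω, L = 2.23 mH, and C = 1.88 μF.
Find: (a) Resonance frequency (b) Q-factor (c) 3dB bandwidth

Step 1 — Resonance: ω₀ = 1/√(LC) = 1/√(0.00223·1.88e-06) = 1.544e+04 rad/s.
Step 2 — f₀ = ω₀/(2π) = 2458 Hz.
Step 3 — Parallel Q: Q = R/(ω₀L) = 20/(1.544e+04·0.00223) = 0.5807.
Step 4 — Bandwidth: Δω = ω₀/Q = 2.66e+04 rad/s; BW = Δω/(2π) = 4233 Hz.

(a) f₀ = 2458 Hz  (b) Q = 0.5807  (c) BW = 4233 Hz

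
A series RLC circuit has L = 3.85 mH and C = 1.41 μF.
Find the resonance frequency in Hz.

Step 1 — Resonance condition Im(Z)=0 gives ω₀ = 1/√(LC).
Step 2 — ω₀ = 1/√(0.00385·1.41e-06) = 1.357e+04 rad/s.
Step 3 — f₀ = ω₀/(2π) = 2160 Hz.

f₀ = 2160 Hz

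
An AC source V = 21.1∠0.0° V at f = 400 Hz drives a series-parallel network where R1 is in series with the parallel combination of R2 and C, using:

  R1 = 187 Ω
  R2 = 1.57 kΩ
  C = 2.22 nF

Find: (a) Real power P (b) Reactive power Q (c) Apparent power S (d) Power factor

Step 1 — Angular frequency: ω = 2π·f = 2π·400 = 2513 rad/s.
Step 2 — Component impedances:
  R1: Z = R = 187 Ω
  R2: Z = R = 1570 Ω
  C: Z = 1/(jωC) = -j/(ω·C) = 0 - j1.792e+05 Ω
Step 3 — Parallel branch: R2 || C = 1/(1/R2 + 1/C) = 1570 - j13.75 Ω.
Step 4 — Series with R1: Z_total = R1 + (R2 || C) = 1757 - j13.75 Ω = 1757∠-0.4° Ω.
Step 5 — Source phasor: V = 21.1∠0.0° V = 21.1 V.
Step 6 — Current: I = V / Z = 0.01201 + j9.4e-05 A = 0.01201∠0.4° A.
Step 7 — Complex power: S = V·I* = 0.2534 - j0.001983 VA.
Step 8 — Real power: P = Re(S) = 0.2534 W.
Step 9 — Reactive power: Q = Im(S) = -0.001983 VAR.
Step 10 — Apparent power: |S| = 0.2534 VA.
Step 11 — Power factor: PF = P/|S| = 1 (leading).

(a) P = 0.2534 W  (b) Q = -0.001983 VAR  (c) S = 0.2534 VA  (d) PF = 1 (leading)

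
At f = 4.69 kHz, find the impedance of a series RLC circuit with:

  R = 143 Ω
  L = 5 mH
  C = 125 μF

Step 1 — Angular frequency: ω = 2π·f = 2π·4690 = 2.947e+04 rad/s.
Step 2 — Component impedances:
  R: Z = R = 143 Ω
  L: Z = jωL = j·2.947e+04·0.005 = 0 + j147.3 Ω
  C: Z = 1/(jωC) = -j/(ω·C) = 0 - j0.2715 Ω
Step 3 — Series combination: Z_total = R + L + C = 143 + j147.1 Ω = 205.1∠45.8° Ω.

Z = 143 + j147.1 Ω = 205.1∠45.8° Ω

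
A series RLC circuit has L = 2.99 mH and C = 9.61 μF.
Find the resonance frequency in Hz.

Step 1 — Resonance condition Im(Z)=0 gives ω₀ = 1/√(LC).
Step 2 — ω₀ = 1/√(0.00299·9.61e-06) = 5899 rad/s.
Step 3 — f₀ = ω₀/(2π) = 938.9 Hz.

f₀ = 938.9 Hz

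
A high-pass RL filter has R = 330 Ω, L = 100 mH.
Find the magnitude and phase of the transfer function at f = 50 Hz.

Step 1 — Angular frequency: ω = 2π·50 = 314.2 rad/s.
Step 2 — Transfer function: H(jω) = jωL/(R + jωL).
Step 3 — Numerator jωL = j·31.42; denominator R + jωL = 330 + j31.42.
Step 4 — H = 0.008982 + j0.09434.
Step 5 — Magnitude: |H| = 0.09477 (-20.5 dB); phase: φ = 84.6°.

|H| = 0.09477 (-20.5 dB), φ = 84.6°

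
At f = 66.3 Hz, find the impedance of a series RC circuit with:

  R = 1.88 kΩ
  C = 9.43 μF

Step 1 — Angular frequency: ω = 2π·f = 2π·66.3 = 416.6 rad/s.
Step 2 — Component impedances:
  R: Z = R = 1880 Ω
  C: Z = 1/(jωC) = -j/(ω·C) = 0 - j254.6 Ω
Step 3 — Series combination: Z_total = R + C = 1880 - j254.6 Ω = 1897∠-7.7° Ω.

Z = 1880 - j254.6 Ω = 1897∠-7.7° Ω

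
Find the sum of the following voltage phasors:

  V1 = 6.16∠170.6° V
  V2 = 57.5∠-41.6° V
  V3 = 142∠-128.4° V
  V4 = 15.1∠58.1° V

Step 1 — Convert each phasor to rectangular form:
  V1 = 6.16·(cos(170.6°) + j·sin(170.6°)) = -6.077 + j1.006 V
  V2 = 57.5·(cos(-41.6°) + j·sin(-41.6°)) = 43 - j38.18 V
  V3 = 142·(cos(-128.4°) + j·sin(-128.4°)) = -88.2 - j111.3 V
  V4 = 15.1·(cos(58.1°) + j·sin(58.1°)) = 7.979 + j12.82 V
Step 2 — Sum components: V_total = -43.3 - j135.6 V.
Step 3 — Convert to polar: |V_total| = 142.4 V, ∠V_total = -107.7°.

V_total = 142.4∠-107.7° V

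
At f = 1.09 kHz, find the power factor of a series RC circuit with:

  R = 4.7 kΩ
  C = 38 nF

Step 1 — Angular frequency: ω = 2π·f = 2π·1090 = 6849 rad/s.
Step 2 — Component impedances:
  R: Z = R = 4700 Ω
  C: Z = 1/(jωC) = -j/(ω·C) = 0 - j3842 Ω
Step 3 — Series combination: Z_total = R + C = 4700 - j3842 Ω = 6071∠-39.3° Ω.
Step 4 — Power factor: PF = cos(φ) = Re(Z)/|Z| = 4700/6071 = 0.7742.
Step 5 — Type: Im(Z) = -3842 ⇒ leading (phase φ = -39.3°).

PF = 0.7742 (leading, φ = -39.3°)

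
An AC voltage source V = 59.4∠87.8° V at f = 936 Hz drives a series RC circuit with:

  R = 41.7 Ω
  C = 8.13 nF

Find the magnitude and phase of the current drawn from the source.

Step 1 — Angular frequency: ω = 2π·f = 2π·936 = 5881 rad/s.
Step 2 — Component impedances:
  R: Z = R = 41.7 Ω
  C: Z = 1/(jωC) = -j/(ω·C) = 0 - j2.091e+04 Ω
Step 3 — Series combination: Z_total = R + C = 41.7 - j2.091e+04 Ω = 2.091e+04∠-89.9° Ω.
Step 4 — Source phasor: V = 59.4∠87.8° V = 2.28 + j59.36 V.
Step 5 — Ohm's law: I = V / Z_total = (2.28 + j59.36) / (41.7 - j2.091e+04) = -0.002838 + j0.0001147 A.
Step 6 — Convert to polar: |I| = 0.00284 A, ∠I = 177.7°.

I = 0.00284∠177.7° A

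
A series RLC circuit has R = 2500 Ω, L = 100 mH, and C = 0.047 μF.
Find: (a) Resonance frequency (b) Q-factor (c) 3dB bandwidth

Step 1 — Resonance: ω₀ = 1/√(LC) = 1/√(0.1·4.7e-08) = 1.459e+04 rad/s.
Step 2 — f₀ = ω₀/(2π) = 2322 Hz.
Step 3 — Series Q: Q = ω₀L/R = 1.459e+04·0.1/2500 = 0.5835.
Step 4 — Bandwidth: Δω = ω₀/Q = 2.5e+04 rad/s; BW = Δω/(2π) = 3979 Hz.

(a) f₀ = 2322 Hz  (b) Q = 0.5835  (c) BW = 3979 Hz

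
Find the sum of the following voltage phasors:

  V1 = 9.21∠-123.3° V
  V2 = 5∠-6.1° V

Step 1 — Convert each phasor to rectangular form:
  V1 = 9.21·(cos(-123.3°) + j·sin(-123.3°)) = -5.057 - j7.698 V
  V2 = 5·(cos(-6.1°) + j·sin(-6.1°)) = 4.972 - j0.5313 V
Step 2 — Sum components: V_total = -0.08481 - j8.229 V.
Step 3 — Convert to polar: |V_total| = 8.23 V, ∠V_total = -90.6°.

V_total = 8.23∠-90.6° V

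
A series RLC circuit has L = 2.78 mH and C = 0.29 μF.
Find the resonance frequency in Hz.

Step 1 — Resonance condition Im(Z)=0 gives ω₀ = 1/√(LC).
Step 2 — ω₀ = 1/√(0.00278·2.9e-07) = 3.522e+04 rad/s.
Step 3 — f₀ = ω₀/(2π) = 5605 Hz.

f₀ = 5605 Hz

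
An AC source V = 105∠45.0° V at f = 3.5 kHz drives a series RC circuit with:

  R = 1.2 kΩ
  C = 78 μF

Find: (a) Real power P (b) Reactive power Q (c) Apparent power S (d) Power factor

Step 1 — Angular frequency: ω = 2π·f = 2π·3500 = 2.199e+04 rad/s.
Step 2 — Component impedances:
  R: Z = R = 1200 Ω
  C: Z = 1/(jωC) = -j/(ω·C) = 0 - j0.583 Ω
Step 3 — Series combination: Z_total = R + C = 1200 - j0.583 Ω = 1200∠-0.0° Ω.
Step 4 — Source phasor: V = 105∠45.0° V = 74.25 + j74.25 V.
Step 5 — Current: I = V / Z = 0.06184 + j0.0619 A = 0.0875∠45.0° A.
Step 6 — Complex power: S = V·I* = 9.187 - j0.004463 VA.
Step 7 — Real power: P = Re(S) = 9.187 W.
Step 8 — Reactive power: Q = Im(S) = -0.004463 VAR.
Step 9 — Apparent power: |S| = 9.187 VA.
Step 10 — Power factor: PF = P/|S| = 1 (leading).

(a) P = 9.187 W  (b) Q = -0.004463 VAR  (c) S = 9.187 VA  (d) PF = 1 (leading)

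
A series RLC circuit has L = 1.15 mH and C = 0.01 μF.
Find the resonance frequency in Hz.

Step 1 — Resonance condition Im(Z)=0 gives ω₀ = 1/√(LC).
Step 2 — ω₀ = 1/√(0.00115·1e-08) = 2.949e+05 rad/s.
Step 3 — f₀ = ω₀/(2π) = 4.693e+04 Hz.

f₀ = 4.693e+04 Hz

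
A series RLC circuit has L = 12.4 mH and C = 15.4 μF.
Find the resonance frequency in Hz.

Step 1 — Resonance condition Im(Z)=0 gives ω₀ = 1/√(LC).
Step 2 — ω₀ = 1/√(0.0124·1.54e-05) = 2288 rad/s.
Step 3 — f₀ = ω₀/(2π) = 364.2 Hz.

f₀ = 364.2 Hz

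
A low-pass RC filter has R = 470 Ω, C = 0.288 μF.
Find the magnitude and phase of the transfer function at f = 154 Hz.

Step 1 — Angular frequency: ω = 2π·154 = 967.6 rad/s.
Step 2 — Transfer function: H(jω) = 1/(1 + jωRC).
Step 3 — Denominator: 1 + jωRC = 1 + j·967.6·470·2.88e-07 = 1 + j0.131.
Step 4 — H = 0.9831 - j0.1288.
Step 5 — Magnitude: |H| = 0.9915 (-0.1 dB); phase: φ = -7.5°.

|H| = 0.9915 (-0.1 dB), φ = -7.5°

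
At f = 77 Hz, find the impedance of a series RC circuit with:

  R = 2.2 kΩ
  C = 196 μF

Step 1 — Angular frequency: ω = 2π·f = 2π·77 = 483.8 rad/s.
Step 2 — Component impedances:
  R: Z = R = 2200 Ω
  C: Z = 1/(jωC) = -j/(ω·C) = 0 - j10.55 Ω
Step 3 — Series combination: Z_total = R + C = 2200 - j10.55 Ω = 2200∠-0.3° Ω.

Z = 2200 - j10.55 Ω = 2200∠-0.3° Ω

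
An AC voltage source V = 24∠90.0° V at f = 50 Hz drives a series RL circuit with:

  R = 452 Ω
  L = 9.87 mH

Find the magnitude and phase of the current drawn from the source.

Step 1 — Angular frequency: ω = 2π·f = 2π·50 = 314.2 rad/s.
Step 2 — Component impedances:
  R: Z = R = 452 Ω
  L: Z = jωL = j·314.2·0.00987 = 0 + j3.101 Ω
Step 3 — Series combination: Z_total = R + L = 452 + j3.101 Ω = 452∠0.4° Ω.
Step 4 — Source phasor: V = 24∠90.0° V = 0 + j24 V.
Step 5 — Ohm's law: I = V / Z_total = (0 + j24) / (452 + j3.101) = 0.0003642 + j0.05309 A.
Step 6 — Convert to polar: |I| = 0.0531 A, ∠I = 89.6°.

I = 0.0531∠89.6° A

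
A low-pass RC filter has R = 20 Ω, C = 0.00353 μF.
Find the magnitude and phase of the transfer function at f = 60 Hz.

Step 1 — Angular frequency: ω = 2π·60 = 377 rad/s.
Step 2 — Transfer function: H(jω) = 1/(1 + jωRC).
Step 3 — Denominator: 1 + jωRC = 1 + j·377·20·3.53e-09 = 1 + j2.662e-05.
Step 4 — H = 1 - j2.662e-05.
Step 5 — Magnitude: |H| = 1 (-0.0 dB); phase: φ = -0.0°.

|H| = 1 (-0.0 dB), φ = -0.0°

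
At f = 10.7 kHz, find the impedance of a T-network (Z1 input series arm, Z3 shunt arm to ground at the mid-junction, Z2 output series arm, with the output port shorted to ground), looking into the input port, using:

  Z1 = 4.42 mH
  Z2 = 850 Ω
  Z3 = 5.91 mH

Step 1 — Angular frequency: ω = 2π·f = 2π·1.07e+04 = 6.723e+04 rad/s.
Step 2 — Component impedances:
  Z1: Z = jωL = j·6.723e+04·0.00442 = 0 + j297.2 Ω
  Z2: Z = R = 850 Ω
  Z3: Z = jωL = j·6.723e+04·0.00591 = 0 + j397.3 Ω
Step 3 — With the output port shorted to ground, the output series arm Z2 runs from the junction to ground; the shunt arm Z3 also runs from the junction to ground. They appear in parallel: Z3 || Z2 = 152.4 + j326.1 Ω.
Step 4 — Series with input arm Z1: Z_in = Z1 + (Z3 || Z2) = 152.4 + j623.2 Ω = 641.6∠76.3° Ω.

Z = 152.4 + j623.2 Ω = 641.6∠76.3° Ω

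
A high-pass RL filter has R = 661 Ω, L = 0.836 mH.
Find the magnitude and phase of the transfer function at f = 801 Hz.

Step 1 — Angular frequency: ω = 2π·801 = 5033 rad/s.
Step 2 — Transfer function: H(jω) = jωL/(R + jωL).
Step 3 — Numerator jωL = j·4.207; denominator R + jωL = 661 + j4.207.
Step 4 — H = 4.052e-05 + j0.006365.
Step 5 — Magnitude: |H| = 0.006365 (-43.9 dB); phase: φ = 89.6°.

|H| = 0.006365 (-43.9 dB), φ = 89.6°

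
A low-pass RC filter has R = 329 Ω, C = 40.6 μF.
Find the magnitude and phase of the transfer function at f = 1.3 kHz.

Step 1 — Angular frequency: ω = 2π·1300 = 8168 rad/s.
Step 2 — Transfer function: H(jω) = 1/(1 + jωRC).
Step 3 — Denominator: 1 + jωRC = 1 + j·8168·329·4.06e-05 = 1 + j109.1.
Step 4 — H = 8.4e-05 - j0.009165.
Step 5 — Magnitude: |H| = 0.009165 (-40.8 dB); phase: φ = -89.5°.

|H| = 0.009165 (-40.8 dB), φ = -89.5°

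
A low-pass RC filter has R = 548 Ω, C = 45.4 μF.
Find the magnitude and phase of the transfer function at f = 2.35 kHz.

Step 1 — Angular frequency: ω = 2π·2350 = 1.477e+04 rad/s.
Step 2 — Transfer function: H(jω) = 1/(1 + jωRC).
Step 3 — Denominator: 1 + jωRC = 1 + j·1.477e+04·548·4.54e-05 = 1 + j367.4.
Step 4 — H = 7.41e-06 - j0.002722.
Step 5 — Magnitude: |H| = 0.002722 (-51.3 dB); phase: φ = -89.8°.

|H| = 0.002722 (-51.3 dB), φ = -89.8°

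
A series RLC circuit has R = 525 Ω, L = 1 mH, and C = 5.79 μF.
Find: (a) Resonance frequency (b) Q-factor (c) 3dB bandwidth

Step 1 — Resonance: ω₀ = 1/√(LC) = 1/√(0.001·5.79e-06) = 1.314e+04 rad/s.
Step 2 — f₀ = ω₀/(2π) = 2092 Hz.
Step 3 — Series Q: Q = ω₀L/R = 1.314e+04·0.001/525 = 0.02503.
Step 4 — Bandwidth: Δω = ω₀/Q = 5.25e+05 rad/s; BW = Δω/(2π) = 8.356e+04 Hz.

(a) f₀ = 2092 Hz  (b) Q = 0.02503  (c) BW = 8.356e+04 Hz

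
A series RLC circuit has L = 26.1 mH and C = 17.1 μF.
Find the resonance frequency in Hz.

Step 1 — Resonance condition Im(Z)=0 gives ω₀ = 1/√(LC).
Step 2 — ω₀ = 1/√(0.0261·1.71e-05) = 1497 rad/s.
Step 3 — f₀ = ω₀/(2π) = 238.2 Hz.

f₀ = 238.2 Hz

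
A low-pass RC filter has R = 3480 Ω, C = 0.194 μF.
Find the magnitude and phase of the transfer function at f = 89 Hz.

Step 1 — Angular frequency: ω = 2π·89 = 559.2 rad/s.
Step 2 — Transfer function: H(jω) = 1/(1 + jωRC).
Step 3 — Denominator: 1 + jωRC = 1 + j·559.2·3480·1.94e-07 = 1 + j0.3775.
Step 4 — H = 0.8753 - j0.3304.
Step 5 — Magnitude: |H| = 0.9355 (-0.6 dB); phase: φ = -20.7°.

|H| = 0.9355 (-0.6 dB), φ = -20.7°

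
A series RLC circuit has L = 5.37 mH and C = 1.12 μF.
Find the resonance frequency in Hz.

Step 1 — Resonance condition Im(Z)=0 gives ω₀ = 1/√(LC).
Step 2 — ω₀ = 1/√(0.00537·1.12e-06) = 1.289e+04 rad/s.
Step 3 — f₀ = ω₀/(2π) = 2052 Hz.

f₀ = 2052 Hz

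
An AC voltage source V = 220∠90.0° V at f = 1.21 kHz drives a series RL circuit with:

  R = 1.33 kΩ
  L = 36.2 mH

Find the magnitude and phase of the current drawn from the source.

Step 1 — Angular frequency: ω = 2π·f = 2π·1210 = 7603 rad/s.
Step 2 — Component impedances:
  R: Z = R = 1330 Ω
  L: Z = jωL = j·7603·0.0362 = 0 + j275.2 Ω
Step 3 — Series combination: Z_total = R + L = 1330 + j275.2 Ω = 1358∠11.7° Ω.
Step 4 — Source phasor: V = 220∠90.0° V = 0 + j220 V.
Step 5 — Ohm's law: I = V / Z_total = (0 + j220) / (1330 + j275.2) = 0.03282 + j0.1586 A.
Step 6 — Convert to polar: |I| = 0.162 A, ∠I = 78.3°.

I = 0.162∠78.3° A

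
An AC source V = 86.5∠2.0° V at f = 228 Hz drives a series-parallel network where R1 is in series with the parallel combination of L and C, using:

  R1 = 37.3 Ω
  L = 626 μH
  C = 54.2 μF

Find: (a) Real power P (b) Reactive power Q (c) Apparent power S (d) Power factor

Step 1 — Angular frequency: ω = 2π·f = 2π·228 = 1433 rad/s.
Step 2 — Component impedances:
  R1: Z = R = 37.3 Ω
  L: Z = jωL = j·1433·0.000626 = 0 + j0.8968 Ω
  C: Z = 1/(jωC) = -j/(ω·C) = 0 - j12.88 Ω
Step 3 — Parallel branch: L || C = 1/(1/L + 1/C) = 0 + j0.9639 Ω.
Step 4 — Series with R1: Z_total = R1 + (L || C) = 37.3 + j0.9639 Ω = 37.31∠1.5° Ω.
Step 5 — Source phasor: V = 86.5∠2.0° V = 86.45 + j3.019 V.
Step 6 — Current: I = V / Z = 2.318 + j0.02103 A = 2.318∠0.5° A.
Step 7 — Complex power: S = V·I* = 200.5 + j5.18 VA.
Step 8 — Real power: P = Re(S) = 200.5 W.
Step 9 — Reactive power: Q = Im(S) = 5.18 VAR.
Step 10 — Apparent power: |S| = 200.5 VA.
Step 11 — Power factor: PF = P/|S| = 0.9997 (lagging).

(a) P = 200.5 W  (b) Q = 5.18 VAR  (c) S = 200.5 VA  (d) PF = 0.9997 (lagging)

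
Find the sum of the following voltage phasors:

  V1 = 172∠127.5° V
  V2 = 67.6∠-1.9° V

Step 1 — Convert each phasor to rectangular form:
  V1 = 172·(cos(127.5°) + j·sin(127.5°)) = -104.7 + j136.5 V
  V2 = 67.6·(cos(-1.9°) + j·sin(-1.9°)) = 67.56 - j2.241 V
Step 2 — Sum components: V_total = -37.14 + j134.2 V.
Step 3 — Convert to polar: |V_total| = 139.3 V, ∠V_total = 105.5°.

V_total = 139.3∠105.5° V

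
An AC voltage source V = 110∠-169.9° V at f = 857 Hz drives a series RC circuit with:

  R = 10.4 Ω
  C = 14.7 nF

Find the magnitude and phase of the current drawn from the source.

Step 1 — Angular frequency: ω = 2π·f = 2π·857 = 5385 rad/s.
Step 2 — Component impedances:
  R: Z = R = 10.4 Ω
  C: Z = 1/(jωC) = -j/(ω·C) = 0 - j1.263e+04 Ω
Step 3 — Series combination: Z_total = R + C = 10.4 - j1.263e+04 Ω = 1.263e+04∠-90.0° Ω.
Step 4 — Source phasor: V = 110∠-169.9° V = -108.3 - j19.29 V.
Step 5 — Ohm's law: I = V / Z_total = (-108.3 - j19.29) / (10.4 - j1.263e+04) = 0.00152 - j0.008573 A.
Step 6 — Convert to polar: |I| = 0.008707 A, ∠I = -79.9°.

I = 0.008707∠-79.9° A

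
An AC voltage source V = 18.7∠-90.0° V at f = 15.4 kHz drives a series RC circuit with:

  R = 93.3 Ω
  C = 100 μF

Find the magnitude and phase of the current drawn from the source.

Step 1 — Angular frequency: ω = 2π·f = 2π·1.54e+04 = 9.676e+04 rad/s.
Step 2 — Component impedances:
  R: Z = R = 93.3 Ω
  C: Z = 1/(jωC) = -j/(ω·C) = 0 - j0.1033 Ω
Step 3 — Series combination: Z_total = R + C = 93.3 - j0.1033 Ω = 93.3∠-0.1° Ω.
Step 4 — Source phasor: V = 18.7∠-90.0° V = 0 - j18.7 V.
Step 5 — Ohm's law: I = V / Z_total = (0 - j18.7) / (93.3 - j0.1033) = 0.000222 - j0.2004 A.
Step 6 — Convert to polar: |I| = 0.2004 A, ∠I = -89.9°.

I = 0.2004∠-89.9° A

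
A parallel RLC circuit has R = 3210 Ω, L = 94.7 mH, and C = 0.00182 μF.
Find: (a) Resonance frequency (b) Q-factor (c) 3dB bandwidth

Step 1 — Resonance: ω₀ = 1/√(LC) = 1/√(0.0947·1.82e-09) = 7.617e+04 rad/s.
Step 2 — f₀ = ω₀/(2π) = 1.212e+04 Hz.
Step 3 — Parallel Q: Q = R/(ω₀L) = 3210/(7.617e+04·0.0947) = 0.445.
Step 4 — Bandwidth: Δω = ω₀/Q = 1.712e+05 rad/s; BW = Δω/(2π) = 2.724e+04 Hz.

(a) f₀ = 1.212e+04 Hz  (b) Q = 0.445  (c) BW = 2.724e+04 Hz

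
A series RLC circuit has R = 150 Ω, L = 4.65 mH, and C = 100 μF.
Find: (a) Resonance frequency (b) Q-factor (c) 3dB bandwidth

Step 1 — Resonance: ω₀ = 1/√(LC) = 1/√(0.00465·0.0001) = 1466 rad/s.
Step 2 — f₀ = ω₀/(2π) = 233.4 Hz.
Step 3 — Series Q: Q = ω₀L/R = 1466·0.00465/150 = 0.04546.
Step 4 — Bandwidth: Δω = ω₀/Q = 3.226e+04 rad/s; BW = Δω/(2π) = 5134 Hz.

(a) f₀ = 233.4 Hz  (b) Q = 0.04546  (c) BW = 5134 Hz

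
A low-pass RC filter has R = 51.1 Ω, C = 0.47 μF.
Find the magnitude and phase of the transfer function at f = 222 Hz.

Step 1 — Angular frequency: ω = 2π·222 = 1395 rad/s.
Step 2 — Transfer function: H(jω) = 1/(1 + jωRC).
Step 3 — Denominator: 1 + jωRC = 1 + j·1395·51.1·4.7e-07 = 1 + j0.0335.
Step 4 — H = 0.9989 - j0.03346.
Step 5 — Magnitude: |H| = 0.9994 (-0.0 dB); phase: φ = -1.9°.

|H| = 0.9994 (-0.0 dB), φ = -1.9°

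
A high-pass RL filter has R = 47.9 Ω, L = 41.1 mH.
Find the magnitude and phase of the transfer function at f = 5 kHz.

Step 1 — Angular frequency: ω = 2π·5000 = 3.142e+04 rad/s.
Step 2 — Transfer function: H(jω) = jωL/(R + jωL).
Step 3 — Numerator jωL = j·1291; denominator R + jωL = 47.9 + j1291.
Step 4 — H = 0.9986 + j0.03705.
Step 5 — Magnitude: |H| = 0.9993 (-0.0 dB); phase: φ = 2.1°.

|H| = 0.9993 (-0.0 dB), φ = 2.1°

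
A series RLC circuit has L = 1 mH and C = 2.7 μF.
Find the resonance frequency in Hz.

Step 1 — Resonance condition Im(Z)=0 gives ω₀ = 1/√(LC).
Step 2 — ω₀ = 1/√(0.001·2.7e-06) = 1.925e+04 rad/s.
Step 3 — f₀ = ω₀/(2π) = 3063 Hz.

f₀ = 3063 Hz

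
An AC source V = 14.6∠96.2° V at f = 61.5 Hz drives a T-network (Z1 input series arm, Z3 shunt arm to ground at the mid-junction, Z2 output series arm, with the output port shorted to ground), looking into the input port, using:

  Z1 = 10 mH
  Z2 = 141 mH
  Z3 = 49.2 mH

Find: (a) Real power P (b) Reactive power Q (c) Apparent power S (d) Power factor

Step 1 — Angular frequency: ω = 2π·f = 2π·61.5 = 386.4 rad/s.
Step 2 — Component impedances:
  Z1: Z = jωL = j·386.4·0.01 = 0 + j3.864 Ω
  Z2: Z = jωL = j·386.4·0.141 = 0 + j54.48 Ω
  Z3: Z = jωL = j·386.4·0.0492 = 0 + j19.01 Ω
Step 3 — With the output port shorted to ground, the output series arm Z2 runs from the junction to ground; the shunt arm Z3 also runs from the junction to ground. They appear in parallel: Z3 || Z2 = 0 + j14.09 Ω.
Step 4 — Series with input arm Z1: Z_in = Z1 + (Z3 || Z2) = 0 + j17.96 Ω = 17.96∠90.0° Ω.
Step 5 — Source phasor: V = 14.6∠96.2° V = -1.577 + j14.51 V.
Step 6 — Current: I = V / Z = 0.8083 + j0.0878 A = 0.813∠6.2° A.
Step 7 — Complex power: S = V·I* = 0 + j11.87 VA.
Step 8 — Real power: P = Re(S) = 0 W.
Step 9 — Reactive power: Q = Im(S) = 11.87 VAR.
Step 10 — Apparent power: |S| = 11.87 VA.
Step 11 — Power factor: PF = P/|S| = 0 (lagging).

(a) P = 0 W  (b) Q = 11.87 VAR  (c) S = 11.87 VA  (d) PF = 0 (lagging)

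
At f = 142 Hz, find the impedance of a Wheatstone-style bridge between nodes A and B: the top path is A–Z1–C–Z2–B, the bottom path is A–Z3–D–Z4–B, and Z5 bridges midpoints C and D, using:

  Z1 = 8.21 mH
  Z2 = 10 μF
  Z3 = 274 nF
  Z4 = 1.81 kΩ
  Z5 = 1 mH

Step 1 — Angular frequency: ω = 2π·f = 2π·142 = 892.2 rad/s.
Step 2 — Component impedances:
  Z1: Z = jωL = j·892.2·0.00821 = 0 + j7.325 Ω
  Z2: Z = 1/(jωC) = -j/(ω·C) = 0 - j112.1 Ω
  Z3: Z = 1/(jωC) = -j/(ω·C) = 0 - j4091 Ω
  Z4: Z = R = 1810 Ω
  Z5: Z = jωL = j·892.2·0.001 = 0 + j0.8922 Ω
Step 3 — Bridge requires nodal analysis (the Z5 bridge couples midpoints C and D, so the two paths cannot be reduced to a simple series/parallel combination). Setting node B to ground and injecting 1 A at node A, the 3-node admittance system at A, C, D solves to V_A = Z_AB = 6.915 - j104.3 Ω = 104.5∠-86.2° Ω.

Z = 6.915 - j104.3 Ω = 104.5∠-86.2° Ω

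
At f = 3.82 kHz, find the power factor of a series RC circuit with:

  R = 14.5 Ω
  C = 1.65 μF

Step 1 — Angular frequency: ω = 2π·f = 2π·3820 = 2.4e+04 rad/s.
Step 2 — Component impedances:
  R: Z = R = 14.5 Ω
  C: Z = 1/(jωC) = -j/(ω·C) = 0 - j25.25 Ω
Step 3 — Series combination: Z_total = R + C = 14.5 - j25.25 Ω = 29.12∠-60.1° Ω.
Step 4 — Power factor: PF = cos(φ) = Re(Z)/|Z| = 14.5/29.118 = 0.498.
Step 5 — Type: Im(Z) = -25.25 ⇒ leading (phase φ = -60.1°).

PF = 0.498 (leading, φ = -60.1°)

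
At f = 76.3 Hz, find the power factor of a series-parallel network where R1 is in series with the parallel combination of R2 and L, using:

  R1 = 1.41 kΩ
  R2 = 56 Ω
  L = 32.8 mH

Step 1 — Angular frequency: ω = 2π·f = 2π·76.3 = 479.4 rad/s.
Step 2 — Component impedances:
  R1: Z = R = 1410 Ω
  R2: Z = R = 56 Ω
  L: Z = jωL = j·479.4·0.0328 = 0 + j15.72 Ω
Step 3 — Parallel branch: R2 || L = 1/(1/R2 + 1/L) = 4.093 + j14.58 Ω.
Step 4 — Series with R1: Z_total = R1 + (R2 || L) = 1414 + j14.58 Ω = 1414∠0.6° Ω.
Step 5 — Power factor: PF = cos(φ) = Re(Z)/|Z| = 1414.1/1414.2 = 0.9999.
Step 6 — Type: Im(Z) = 14.58 ⇒ lagging (phase φ = 0.6°).

PF = 0.9999 (lagging, φ = 0.6°)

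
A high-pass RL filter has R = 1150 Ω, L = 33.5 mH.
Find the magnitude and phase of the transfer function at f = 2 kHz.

Step 1 — Angular frequency: ω = 2π·2000 = 1.257e+04 rad/s.
Step 2 — Transfer function: H(jω) = jωL/(R + jωL).
Step 3 — Numerator jωL = j·421; denominator R + jωL = 1150 + j421.
Step 4 — H = 0.1182 + j0.3228.
Step 5 — Magnitude: |H| = 0.3438 (-9.3 dB); phase: φ = 69.9°.

|H| = 0.3438 (-9.3 dB), φ = 69.9°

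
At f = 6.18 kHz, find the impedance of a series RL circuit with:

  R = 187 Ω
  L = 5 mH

Step 1 — Angular frequency: ω = 2π·f = 2π·6180 = 3.883e+04 rad/s.
Step 2 — Component impedances:
  R: Z = R = 187 Ω
  L: Z = jωL = j·3.883e+04·0.005 = 0 + j194.2 Ω
Step 3 — Series combination: Z_total = R + L = 187 + j194.2 Ω = 269.6∠46.1° Ω.

Z = 187 + j194.2 Ω = 269.6∠46.1° Ω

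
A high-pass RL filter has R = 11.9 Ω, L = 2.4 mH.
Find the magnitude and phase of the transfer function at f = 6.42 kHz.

Step 1 — Angular frequency: ω = 2π·6420 = 4.034e+04 rad/s.
Step 2 — Transfer function: H(jω) = jωL/(R + jωL).
Step 3 — Numerator jωL = j·96.81; denominator R + jωL = 11.9 + j96.81.
Step 4 — H = 0.9851 + j0.1211.
Step 5 — Magnitude: |H| = 0.9925 (-0.1 dB); phase: φ = 7.0°.

|H| = 0.9925 (-0.1 dB), φ = 7.0°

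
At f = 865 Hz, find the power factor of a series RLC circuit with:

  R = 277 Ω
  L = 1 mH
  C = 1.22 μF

Step 1 — Angular frequency: ω = 2π·f = 2π·865 = 5435 rad/s.
Step 2 — Component impedances:
  R: Z = R = 277 Ω
  L: Z = jωL = j·5435·0.001 = 0 + j5.435 Ω
  C: Z = 1/(jωC) = -j/(ω·C) = 0 - j150.8 Ω
Step 3 — Series combination: Z_total = R + L + C = 277 - j145.4 Ω = 312.8∠-27.7° Ω.
Step 4 — Power factor: PF = cos(φ) = Re(Z)/|Z| = 277/312.8 = 0.8855.
Step 5 — Type: Im(Z) = -145.4 ⇒ leading (phase φ = -27.7°).

PF = 0.8855 (leading, φ = -27.7°)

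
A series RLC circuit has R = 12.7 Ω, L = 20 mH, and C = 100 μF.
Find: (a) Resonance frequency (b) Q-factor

Step 1 — Resonance condition Im(Z)=0 gives ω₀ = 1/√(LC).
Step 2 — ω₀ = 1/√(0.02·0.0001) = 707.1 rad/s.
Step 3 — f₀ = ω₀/(2π) = 112.5 Hz.
Step 4 — Series Q: Q = ω₀L/R = 707.1·0.02/12.7 = 1.114.

(a) f₀ = 112.5 Hz  (b) Q = 1.114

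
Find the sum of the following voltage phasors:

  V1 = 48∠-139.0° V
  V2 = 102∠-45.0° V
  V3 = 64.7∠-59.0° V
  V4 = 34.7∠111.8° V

Step 1 — Convert each phasor to rectangular form:
  V1 = 48·(cos(-139.0°) + j·sin(-139.0°)) = -36.23 - j31.49 V
  V2 = 102·(cos(-45.0°) + j·sin(-45.0°)) = 72.12 - j72.12 V
  V3 = 64.7·(cos(-59.0°) + j·sin(-59.0°)) = 33.32 - j55.46 V
  V4 = 34.7·(cos(111.8°) + j·sin(111.8°)) = -12.89 + j32.22 V
Step 2 — Sum components: V_total = 56.34 - j126.9 V.
Step 3 — Convert to polar: |V_total| = 138.8 V, ∠V_total = -66.1°.

V_total = 138.8∠-66.1° V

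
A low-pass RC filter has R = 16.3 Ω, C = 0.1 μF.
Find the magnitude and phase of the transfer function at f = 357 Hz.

Step 1 — Angular frequency: ω = 2π·357 = 2243 rad/s.
Step 2 — Transfer function: H(jω) = 1/(1 + jωRC).
Step 3 — Denominator: 1 + jωRC = 1 + j·2243·16.3·1e-07 = 1 + j0.003656.
Step 4 — H = 1 - j0.003656.
Step 5 — Magnitude: |H| = 1 (-0.0 dB); phase: φ = -0.2°.

|H| = 1 (-0.0 dB), φ = -0.2°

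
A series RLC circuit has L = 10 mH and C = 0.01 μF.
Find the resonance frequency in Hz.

Step 1 — Resonance condition Im(Z)=0 gives ω₀ = 1/√(LC).
Step 2 — ω₀ = 1/√(0.01·1e-08) = 1e+05 rad/s.
Step 3 — f₀ = ω₀/(2π) = 1.592e+04 Hz.

f₀ = 1.592e+04 Hz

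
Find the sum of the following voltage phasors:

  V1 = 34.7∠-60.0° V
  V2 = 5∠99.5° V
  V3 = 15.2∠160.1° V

Step 1 — Convert each phasor to rectangular form:
  V1 = 34.7·(cos(-60.0°) + j·sin(-60.0°)) = 17.35 - j30.05 V
  V2 = 5·(cos(99.5°) + j·sin(99.5°)) = -0.8252 + j4.931 V
  V3 = 15.2·(cos(160.1°) + j·sin(160.1°)) = -14.29 + j5.174 V
Step 2 — Sum components: V_total = 2.232 - j19.95 V.
Step 3 — Convert to polar: |V_total| = 20.07 V, ∠V_total = -83.6°.

V_total = 20.07∠-83.6° V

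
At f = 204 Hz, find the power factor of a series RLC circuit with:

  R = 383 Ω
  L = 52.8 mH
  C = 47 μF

Step 1 — Angular frequency: ω = 2π·f = 2π·204 = 1282 rad/s.
Step 2 — Component impedances:
  R: Z = R = 383 Ω
  L: Z = jωL = j·1282·0.0528 = 0 + j67.68 Ω
  C: Z = 1/(jωC) = -j/(ω·C) = 0 - j16.6 Ω
Step 3 — Series combination: Z_total = R + L + C = 383 + j51.08 Ω = 386.4∠7.6° Ω.
Step 4 — Power factor: PF = cos(φ) = Re(Z)/|Z| = 383/386.4 = 0.9912.
Step 5 — Type: Im(Z) = 51.08 ⇒ lagging (phase φ = 7.6°).

PF = 0.9912 (lagging, φ = 7.6°)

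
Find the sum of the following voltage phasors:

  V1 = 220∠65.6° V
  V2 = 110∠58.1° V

Step 1 — Convert each phasor to rectangular form:
  V1 = 220·(cos(65.6°) + j·sin(65.6°)) = 90.88 + j200.4 V
  V2 = 110·(cos(58.1°) + j·sin(58.1°)) = 58.13 + j93.39 V
Step 2 — Sum components: V_total = 149 + j293.7 V.
Step 3 — Convert to polar: |V_total| = 329.4 V, ∠V_total = 63.1°.

V_total = 329.4∠63.1° V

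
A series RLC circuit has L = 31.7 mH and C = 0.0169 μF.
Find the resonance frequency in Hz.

Step 1 — Resonance condition Im(Z)=0 gives ω₀ = 1/√(LC).
Step 2 — ω₀ = 1/√(0.0317·1.69e-08) = 4.32e+04 rad/s.
Step 3 — f₀ = ω₀/(2π) = 6876 Hz.

f₀ = 6876 Hz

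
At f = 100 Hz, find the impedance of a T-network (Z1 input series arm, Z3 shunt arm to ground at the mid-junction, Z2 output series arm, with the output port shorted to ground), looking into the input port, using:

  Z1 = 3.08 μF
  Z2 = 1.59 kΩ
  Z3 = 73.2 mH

Step 1 — Angular frequency: ω = 2π·f = 2π·100 = 628.3 rad/s.
Step 2 — Component impedances:
  Z1: Z = 1/(jωC) = -j/(ω·C) = 0 - j516.7 Ω
  Z2: Z = R = 1590 Ω
  Z3: Z = jωL = j·628.3·0.0732 = 0 + j45.99 Ω
Step 3 — With the output port shorted to ground, the output series arm Z2 runs from the junction to ground; the shunt arm Z3 also runs from the junction to ground. They appear in parallel: Z3 || Z2 = 1.329 + j45.95 Ω.
Step 4 — Series with input arm Z1: Z_in = Z1 + (Z3 || Z2) = 1.329 - j470.8 Ω = 470.8∠-89.8° Ω.

Z = 1.329 - j470.8 Ω = 470.8∠-89.8° Ω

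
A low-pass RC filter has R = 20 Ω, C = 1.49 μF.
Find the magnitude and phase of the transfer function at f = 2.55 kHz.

Step 1 — Angular frequency: ω = 2π·2550 = 1.602e+04 rad/s.
Step 2 — Transfer function: H(jω) = 1/(1 + jωRC).
Step 3 — Denominator: 1 + jωRC = 1 + j·1.602e+04·20·1.49e-06 = 1 + j0.4775.
Step 4 — H = 0.8144 - j0.3888.
Step 5 — Magnitude: |H| = 0.9024 (-0.9 dB); phase: φ = -25.5°.

|H| = 0.9024 (-0.9 dB), φ = -25.5°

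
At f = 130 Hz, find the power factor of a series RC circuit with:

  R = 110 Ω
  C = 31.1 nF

Step 1 — Angular frequency: ω = 2π·f = 2π·130 = 816.8 rad/s.
Step 2 — Component impedances:
  R: Z = R = 110 Ω
  C: Z = 1/(jωC) = -j/(ω·C) = 0 - j3.937e+04 Ω
Step 3 — Series combination: Z_total = R + C = 110 - j3.937e+04 Ω = 3.937e+04∠-89.8° Ω.
Step 4 — Power factor: PF = cos(φ) = Re(Z)/|Z| = 110/3.937e+04 = 0.002794.
Step 5 — Type: Im(Z) = -3.937e+04 ⇒ leading (phase φ = -89.8°).

PF = 0.002794 (leading, φ = -89.8°)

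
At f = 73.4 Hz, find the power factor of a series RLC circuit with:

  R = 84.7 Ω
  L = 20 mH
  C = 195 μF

Step 1 — Angular frequency: ω = 2π·f = 2π·73.4 = 461.2 rad/s.
Step 2 — Component impedances:
  R: Z = R = 84.7 Ω
  L: Z = jωL = j·461.2·0.02 = 0 + j9.224 Ω
  C: Z = 1/(jωC) = -j/(ω·C) = 0 - j11.12 Ω
Step 3 — Series combination: Z_total = R + L + C = 84.7 - j1.896 Ω = 84.72∠-1.3° Ω.
Step 4 — Power factor: PF = cos(φ) = Re(Z)/|Z| = 84.7/84.7212 = 0.9997.
Step 5 — Type: Im(Z) = -1.896 ⇒ leading (phase φ = -1.3°).

PF = 0.9997 (leading, φ = -1.3°)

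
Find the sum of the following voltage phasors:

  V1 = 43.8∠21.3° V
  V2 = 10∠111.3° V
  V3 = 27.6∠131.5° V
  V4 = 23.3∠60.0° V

Step 1 — Convert each phasor to rectangular form:
  V1 = 43.8·(cos(21.3°) + j·sin(21.3°)) = 40.81 + j15.91 V
  V2 = 10·(cos(111.3°) + j·sin(111.3°)) = -3.633 + j9.317 V
  V3 = 27.6·(cos(131.5°) + j·sin(131.5°)) = -18.29 + j20.67 V
  V4 = 23.3·(cos(60.0°) + j·sin(60.0°)) = 11.65 + j20.18 V
Step 2 — Sum components: V_total = 30.54 + j66.08 V.
Step 3 — Convert to polar: |V_total| = 72.79 V, ∠V_total = 65.2°.

V_total = 72.79∠65.2° V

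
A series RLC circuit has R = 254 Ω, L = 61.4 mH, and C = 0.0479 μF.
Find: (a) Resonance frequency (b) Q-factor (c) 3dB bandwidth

Step 1 — Resonance: ω₀ = 1/√(LC) = 1/√(0.0614·4.79e-08) = 1.844e+04 rad/s.
Step 2 — f₀ = ω₀/(2π) = 2935 Hz.
Step 3 — Series Q: Q = ω₀L/R = 1.844e+04·0.0614/254 = 4.457.
Step 4 — Bandwidth: Δω = ω₀/Q = 4137 rad/s; BW = Δω/(2π) = 658.4 Hz.

(a) f₀ = 2935 Hz  (b) Q = 4.457  (c) BW = 658.4 Hz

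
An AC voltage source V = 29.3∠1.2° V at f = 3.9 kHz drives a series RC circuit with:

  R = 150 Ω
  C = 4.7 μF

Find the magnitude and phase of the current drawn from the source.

Step 1 — Angular frequency: ω = 2π·f = 2π·3900 = 2.45e+04 rad/s.
Step 2 — Component impedances:
  R: Z = R = 150 Ω
  C: Z = 1/(jωC) = -j/(ω·C) = 0 - j8.683 Ω
Step 3 — Series combination: Z_total = R + C = 150 - j8.683 Ω = 150.3∠-3.3° Ω.
Step 4 — Source phasor: V = 29.3∠1.2° V = 29.29 + j0.6136 V.
Step 5 — Ohm's law: I = V / Z_total = (29.29 + j0.6136) / (150 - j8.683) = 0.1944 + j0.01534 A.
Step 6 — Convert to polar: |I| = 0.195 A, ∠I = 4.5°.

I = 0.195∠4.5° A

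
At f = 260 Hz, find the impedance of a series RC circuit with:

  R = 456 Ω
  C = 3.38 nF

Step 1 — Angular frequency: ω = 2π·f = 2π·260 = 1634 rad/s.
Step 2 — Component impedances:
  R: Z = R = 456 Ω
  C: Z = 1/(jωC) = -j/(ω·C) = 0 - j1.811e+05 Ω
Step 3 — Series combination: Z_total = R + C = 456 - j1.811e+05 Ω = 1.811e+05∠-89.9° Ω.

Z = 456 - j1.811e+05 Ω = 1.811e+05∠-89.9° Ω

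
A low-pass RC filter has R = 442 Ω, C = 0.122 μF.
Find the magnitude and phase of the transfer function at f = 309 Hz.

Step 1 — Angular frequency: ω = 2π·309 = 1942 rad/s.
Step 2 — Transfer function: H(jω) = 1/(1 + jωRC).
Step 3 — Denominator: 1 + jωRC = 1 + j·1942·442·1.22e-07 = 1 + j0.1047.
Step 4 — H = 0.9892 - j0.1036.
Step 5 — Magnitude: |H| = 0.9946 (-0.0 dB); phase: φ = -6.0°.

|H| = 0.9946 (-0.0 dB), φ = -6.0°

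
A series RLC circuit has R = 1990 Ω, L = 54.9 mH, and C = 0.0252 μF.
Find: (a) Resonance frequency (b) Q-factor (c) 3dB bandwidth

Step 1 — Resonance: ω₀ = 1/√(LC) = 1/√(0.0549·2.52e-08) = 2.689e+04 rad/s.
Step 2 — f₀ = ω₀/(2π) = 4279 Hz.
Step 3 — Series Q: Q = ω₀L/R = 2.689e+04·0.0549/1990 = 0.7417.
Step 4 — Bandwidth: Δω = ω₀/Q = 3.625e+04 rad/s; BW = Δω/(2π) = 5769 Hz.

(a) f₀ = 4279 Hz  (b) Q = 0.7417  (c) BW = 5769 Hz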